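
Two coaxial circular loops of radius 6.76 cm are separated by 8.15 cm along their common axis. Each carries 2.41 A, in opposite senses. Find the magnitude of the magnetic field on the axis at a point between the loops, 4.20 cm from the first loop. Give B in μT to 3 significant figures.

Each loop contributes B = μ₀IR²/[2(R²+z²)^(3/2)] on the axis, with z measured from that loop.
Loop 1 (z = 0.042 m): B₁ = 1.37×10⁻⁵ T. Loop 2 (z = 0.0395 m): B₂ = 1.44×10⁻⁵ T.
The fields oppose: B = |B₁ − B₂| = 6.90×10⁻⁷ T.

B ≈ 0.690 μT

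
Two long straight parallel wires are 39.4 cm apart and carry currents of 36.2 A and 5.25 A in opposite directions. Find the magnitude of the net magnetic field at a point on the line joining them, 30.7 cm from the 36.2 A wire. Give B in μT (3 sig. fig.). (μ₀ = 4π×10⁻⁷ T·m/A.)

Each long wire gives B = μ₀I/(2πd). Distances are d₁ = 0.307 m and d₂ = 0.087 m.
B₁ = 2.36×10⁻⁵ T, B₂ = 1.21×10⁻⁵ T.
Between antiparallel currents both contributions point the same way, so they add. B = B₁ + B₂ = 2.36×10⁻⁵ + 1.21×10⁻⁵ = 3.57×10⁻⁵ T.

B ≈ 35.7 μT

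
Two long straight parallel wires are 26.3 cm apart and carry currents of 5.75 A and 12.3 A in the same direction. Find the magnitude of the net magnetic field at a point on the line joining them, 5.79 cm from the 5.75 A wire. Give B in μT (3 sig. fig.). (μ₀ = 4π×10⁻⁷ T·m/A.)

Each long wire gives B = μ₀I/(2πd). Distances are d₁ = 0.0579 m and d₂ = 0.2051 m.
B₁ = 1.99×10⁻⁵ T, B₂ = 1.20×10⁻⁵ T.
Between parallel currents the two contributions point in opposite directions, so they subtract. B = |B₁ − B₂| = |1.99×10⁻⁵ − 1.20×10⁻⁵| = 7.87×10⁻⁶ T.

B ≈ 7.87 μT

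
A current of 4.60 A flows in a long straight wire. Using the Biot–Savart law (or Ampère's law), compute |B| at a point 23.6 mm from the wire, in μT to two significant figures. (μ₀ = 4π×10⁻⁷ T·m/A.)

For an infinitely long straight wire, B = μ₀I/(2πd).
B = (4π×10⁻⁷ × 4.60) / (2π × 0.0236) = 3.90×10⁻⁵ T.

B ≈ 39 μT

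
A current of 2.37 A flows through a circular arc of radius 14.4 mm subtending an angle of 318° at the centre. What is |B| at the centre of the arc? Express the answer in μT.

B ≈ 91.3 μT

The Biot–Savart field of a circular arc at its centre is B = μ₀Iφ/(4πR), with φ = 5.55 rad.
B = (4π×10⁻⁷ × 2.37 × 5.55) / (4π × 0.0144) = 9.13×10⁻⁵ T.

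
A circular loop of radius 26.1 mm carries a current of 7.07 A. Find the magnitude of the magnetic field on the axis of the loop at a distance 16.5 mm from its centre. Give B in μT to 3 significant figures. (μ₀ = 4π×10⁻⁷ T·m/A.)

On the axis of a circular loop, B = μ₀IR² / [2(R²+z²)^(3/2)].
R² + z² = (0.0261)² + (0.0165)² = 0.0009535 m², and (R²+z²)^(3/2) = 2.94×10⁻⁵ m³.
B = (4π×10⁻⁷ × 7.07 × 0.0006812) / (2 × 2.94×10⁻⁵) = 1.03×10⁻⁴ T.

B ≈ 103 μT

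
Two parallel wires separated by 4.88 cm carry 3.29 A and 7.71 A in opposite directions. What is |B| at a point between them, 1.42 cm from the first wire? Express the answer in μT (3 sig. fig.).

Each long wire gives B = μ₀I/(2πd). Distances are d₁ = 0.0142 m and d₂ = 0.0346 m.
B₁ = 4.63×10⁻⁵ T, B₂ = 4.46×10⁻⁵ T.
Between antiparallel currents both contributions point the same way, so they add. B = B₁ + B₂ = 4.63×10⁻⁵ + 4.46×10⁻⁵ = 9.09×10⁻⁵ T.

B ≈ 90.9 μT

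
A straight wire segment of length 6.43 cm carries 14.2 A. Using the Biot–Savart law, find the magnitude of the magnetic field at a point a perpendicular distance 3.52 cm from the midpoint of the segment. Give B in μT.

B ≈ 54.4 μT

For a finite straight segment, B = (μ₀I/4πd)(sinθ₁ + sinθ₂), where θ₁, θ₂ are the angles from the perpendicular to each end.
The perpendicular from the point meets the wire at its midpoint, so each end is L/2 = 0.03215 m away along the wire.
sinθ₁ = 0.03215/√(0.03215²+0.0352²) = 0.6744; sinθ₂ = 0.03215/√(0.03215²+0.0352²) = 0.6744.
B = (4π×10⁻⁷ × 14.2) / (4π × 0.0352) × (0.6744 + 0.6744) = 5.44×10⁻⁵ T.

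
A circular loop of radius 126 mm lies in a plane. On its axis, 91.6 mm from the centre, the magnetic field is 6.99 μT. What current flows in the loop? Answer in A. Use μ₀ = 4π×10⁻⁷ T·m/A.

On the axis of a loop, B = μ₀IR²/[2(R²+z²)^(3/2)], so I = 2B(R²+z²)^(3/2)/(μ₀R²).
R² + z² = 0.01588 + 0.008391 = 0.02427 m²; raised to 3/2 gives 3.78×10⁻³ m³.
I = 2 × 6.99×10⁻⁶ × 3.78×10⁻³ / (1.26×10⁻⁶ × 0.01588) = 2.65 A.

I ≈ 2.65 A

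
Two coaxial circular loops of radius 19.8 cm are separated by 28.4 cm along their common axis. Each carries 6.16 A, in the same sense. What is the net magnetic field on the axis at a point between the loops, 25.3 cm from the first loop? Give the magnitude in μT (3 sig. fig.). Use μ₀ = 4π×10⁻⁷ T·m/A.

Each loop contributes B = μ₀IR²/[2(R²+z²)^(3/2)] on the axis, with z measured from that loop.
Loop 1 (z = 0.253 m): B₁ = 4.58×10⁻⁶ T. Loop 2 (z = 0.031 m): B₂ = 1.89×10⁻⁵ T.
The fields add: B = B₁ + B₂ = 2.34×10⁻⁵ T.

B ≈ 23.4 μT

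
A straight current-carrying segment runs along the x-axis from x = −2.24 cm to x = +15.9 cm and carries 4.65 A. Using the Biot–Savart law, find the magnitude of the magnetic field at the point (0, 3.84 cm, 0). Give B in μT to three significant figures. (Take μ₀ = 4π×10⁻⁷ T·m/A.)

B ≈ 17.9 μT

For a finite straight segment, B = (μ₀I/4πd)(sinθ₁ + sinθ₂), where θ₁, θ₂ are the angles from the perpendicular to each end.
The perpendicular distance is d = 0.0384 m; the end-offsets along the wire are a = 0.0224 m and b = 0.159 m.
sinθ₁ = 0.0224/√(0.0224²+0.0384²) = 0.5039; sinθ₂ = 0.159/√(0.159²+0.0384²) = 0.9721.
B = (4π×10⁻⁷ × 4.65) / (4π × 0.0384) × (0.5039 + 0.9721) = 1.79×10⁻⁵ T.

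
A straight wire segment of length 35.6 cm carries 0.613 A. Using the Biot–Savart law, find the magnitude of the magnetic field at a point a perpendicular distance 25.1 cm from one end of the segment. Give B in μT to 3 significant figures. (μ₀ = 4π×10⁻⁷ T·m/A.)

For a finite straight segment, B = (μ₀I/4πd)(sinθ₁ + sinθ₂), where θ₁, θ₂ are the angles from the perpendicular to each end.
The perpendicular foot is at one end, so the two end-offsets along the wire are 0 and L = 0.356 m.
sinθ₁ = 0/√(0²+0.251²) = 0.0000; sinθ₂ = 0.356/√(0.356²+0.251²) = 0.8173.
B = (4π×10⁻⁷ × 0.613) / (4π × 0.251) × (0.0000 + 0.8173) = 2.00×10⁻⁷ T.

B ≈ 0.200 μT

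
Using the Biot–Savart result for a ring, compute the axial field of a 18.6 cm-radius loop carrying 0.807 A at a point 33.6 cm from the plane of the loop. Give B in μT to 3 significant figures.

On the axis of a circular loop, B = μ₀IR² / [2(R²+z²)^(3/2)].
R² + z² = (0.186)² + (0.336)² = 0.1475 m², and (R²+z²)^(3/2) = 5.66×10⁻² m³.
B = (4π×10⁻⁷ × 0.807 × 0.0346) / (2 × 5.66×10⁻²) = 3.10×10⁻⁷ T.

B ≈ 0.310 μT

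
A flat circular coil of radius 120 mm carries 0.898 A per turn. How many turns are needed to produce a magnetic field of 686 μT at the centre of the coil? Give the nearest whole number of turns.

N = 146

For an N-turn coil, B = Nμ₀I/(2R). A single turn gives B₁ = 4.70×10⁻⁶ T with R = 0.12 m.
N = B/B₁ = 6.86×10⁻⁴ / 4.70×10⁻⁶ = 145.90.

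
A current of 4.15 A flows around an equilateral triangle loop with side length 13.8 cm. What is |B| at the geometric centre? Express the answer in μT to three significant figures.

Each side is a finite straight segment at perpendicular distance d = a/(2 tan(π/3)) = 0.03984 m from the centre, with end-angles ±π/3.
One side contributes B₁ = (μ₀I/4πd)·2 sin(π/3) = 1.80×10⁻⁵ T.
All 3 sides add in the same direction: B = 3 × 1.80×10⁻⁵ = 5.41×10⁻⁵ T.

B ≈ 54.1 μT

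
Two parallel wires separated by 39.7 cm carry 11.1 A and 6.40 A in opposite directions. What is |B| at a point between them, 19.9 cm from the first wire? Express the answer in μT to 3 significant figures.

B ≈ 17.6 μT

Each long wire gives B = μ₀I/(2πd). Distances are d₁ = 0.199 m and d₂ = 0.198 m.
B₁ = 1.12×10⁻⁵ T, B₂ = 6.46×10⁻⁶ T.
Between antiparallel currents both contributions point the same way, so they add. B = B₁ + B₂ = 1.12×10⁻⁵ + 6.46×10⁻⁶ = 1.76×10⁻⁵ T.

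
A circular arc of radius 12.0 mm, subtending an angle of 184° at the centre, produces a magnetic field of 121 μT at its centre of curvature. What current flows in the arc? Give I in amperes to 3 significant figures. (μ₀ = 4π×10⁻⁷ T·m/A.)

I ≈ 4.52 A

For a circular arc, B = μ₀Iφ/(4πR) with φ in radians; here φ = 3.211 rad.
So I = 4πRB/(μ₀φ) = 4π × 0.012 × 1.21×10⁻⁴ / (4π×10⁻⁷ × 3.211) = 4.52 A.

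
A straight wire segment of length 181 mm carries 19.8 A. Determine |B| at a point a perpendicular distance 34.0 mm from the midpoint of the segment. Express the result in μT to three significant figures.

B ≈ 109 μT

For a finite straight segment, B = (μ₀I/4πd)(sinθ₁ + sinθ₂), where θ₁, θ₂ are the angles from the perpendicular to each end.
The perpendicular from the point meets the wire at its midpoint, so each end is L/2 = 0.0905 m away along the wire.
sinθ₁ = 0.0905/√(0.0905²+0.034²) = 0.9361; sinθ₂ = 0.0905/√(0.0905²+0.034²) = 0.9361.
B = (4π×10⁻⁷ × 19.8) / (4π × 0.034) × (0.9361 + 0.9361) = 1.09×10⁻⁴ T.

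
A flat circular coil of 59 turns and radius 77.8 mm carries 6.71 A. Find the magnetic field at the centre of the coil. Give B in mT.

B ≈ 3.20 mT

For an N-turn flat coil, B = Nμ₀I/(2R) with R = 0.0778 m.
B = 59 × 5.42×10⁻⁵ T = 3.20×10⁻³ T.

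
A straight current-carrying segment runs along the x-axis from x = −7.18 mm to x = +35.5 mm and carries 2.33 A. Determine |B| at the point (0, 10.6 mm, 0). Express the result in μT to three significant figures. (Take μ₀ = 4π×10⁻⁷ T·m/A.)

For a finite straight segment, B = (μ₀I/4πd)(sinθ₁ + sinθ₂), where θ₁, θ₂ are the angles from the perpendicular to each end.
The perpendicular distance is d = 0.0106 m; the end-offsets along the wire are a = 0.00718 m and b = 0.0355 m.
sinθ₁ = 0.00718/√(0.00718²+0.0106²) = 0.5608; sinθ₂ = 0.0355/√(0.0355²+0.0106²) = 0.9582.
B = (4π×10⁻⁷ × 2.33) / (4π × 0.0106) × (0.5608 + 0.9582) = 3.34×10⁻⁵ T.

B ≈ 33.4 μT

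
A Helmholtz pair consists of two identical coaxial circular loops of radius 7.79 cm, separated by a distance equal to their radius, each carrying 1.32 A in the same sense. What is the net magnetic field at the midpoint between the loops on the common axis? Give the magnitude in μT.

B ≈ 15.2 μT

Each loop contributes B = μ₀IR²/[2(R²+z²)^(3/2)] on the axis, with z measured from that loop.
Loop 1 (z = 0.03895 m): B₁ = 7.62×10⁻⁶ T. Loop 2 (z = 0.03895 m): B₂ = 7.62×10⁻⁶ T.
The fields add: B = B₁ + B₂ = 1.52×10⁻⁵ T.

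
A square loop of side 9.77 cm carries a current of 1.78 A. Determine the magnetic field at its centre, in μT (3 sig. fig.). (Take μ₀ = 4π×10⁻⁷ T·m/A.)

B ≈ 20.6 μT

Each side is a finite straight segment at perpendicular distance d = a/(2 tan(π/4)) = 0.04885 m from the centre, with end-angles ±π/4.
One side contributes B₁ = (μ₀I/4πd)·2 sin(π/4) = 5.15×10⁻⁶ T.
All 4 sides add in the same direction: B = 4 × 5.15×10⁻⁶ = 2.06×10⁻⁵ T.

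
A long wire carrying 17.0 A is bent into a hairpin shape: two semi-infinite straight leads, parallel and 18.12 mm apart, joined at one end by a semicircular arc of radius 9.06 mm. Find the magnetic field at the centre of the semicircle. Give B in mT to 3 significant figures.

B ≈ 0.965 mT

The semicircular arc contributes B_arc = μ₀I·π/(4πR) = μ₀I/(4R) = 5.89×10⁻⁴ T.
Each semi-infinite lead is at perpendicular distance R = 0.00906 m from the centre, with the perpendicular foot at its near end, so it contributes μ₀I/(4πR); both point the same way, together 3.75×10⁻⁴ T.
Arc and leads all point the same direction: B = 5.89×10⁻⁴ + 3.75×10⁻⁴ = 9.65×10⁻⁴ T.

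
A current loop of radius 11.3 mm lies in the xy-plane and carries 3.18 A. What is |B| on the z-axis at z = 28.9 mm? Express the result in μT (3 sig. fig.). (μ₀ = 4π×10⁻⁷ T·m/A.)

On the axis of a circular loop, B = μ₀IR² / [2(R²+z²)^(3/2)].
R² + z² = (0.0113)² + (0.0289)² = 0.0009629 m², and (R²+z²)^(3/2) = 2.99×10⁻⁵ m³.
B = (4π×10⁻⁷ × 3.18 × 0.0001277) / (2 × 2.99×10⁻⁵) = 8.54×10⁻⁶ T.

B ≈ 8.54 μT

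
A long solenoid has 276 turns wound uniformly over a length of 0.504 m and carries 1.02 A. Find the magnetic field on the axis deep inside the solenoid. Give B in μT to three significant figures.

Inside a long solenoid, B = μ₀nI with n = 547.6 turns/m.
B = 4π×10⁻⁷ × 547.6 × 1.02 = 7.02×10⁻⁴ T.

B ≈ 702 μT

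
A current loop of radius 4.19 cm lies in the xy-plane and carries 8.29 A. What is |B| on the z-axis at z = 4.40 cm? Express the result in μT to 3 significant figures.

B ≈ 40.8 μT

On the axis of a circular loop, B = μ₀IR² / [2(R²+z²)^(3/2)].
R² + z² = (0.0419)² + (0.044)² = 0.003692 m², and (R²+z²)^(3/2) = 2.24×10⁻⁴ m³.
B = (4π×10⁻⁷ × 8.29 × 0.001756) / (2 × 2.24×10⁻⁴) = 4.08×10⁻⁵ T.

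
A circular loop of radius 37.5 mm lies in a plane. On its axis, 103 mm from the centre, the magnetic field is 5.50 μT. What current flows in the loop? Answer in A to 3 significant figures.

On the axis of a loop, B = μ₀IR²/[2(R²+z²)^(3/2)], so I = 2B(R²+z²)^(3/2)/(μ₀R²).
R² + z² = 0.001406 + 0.01061 = 0.01202 m²; raised to 3/2 gives 1.32×10⁻³ m³.
I = 2 × 5.50×10⁻⁶ × 1.32×10⁻³ / (1.26×10⁻⁶ × 0.001406) = 8.20 A.

I ≈ 8.20 A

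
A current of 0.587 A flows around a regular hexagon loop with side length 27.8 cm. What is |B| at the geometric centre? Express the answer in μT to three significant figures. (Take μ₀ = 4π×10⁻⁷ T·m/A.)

Each side is a finite straight segment at perpendicular distance d = a/(2 tan(π/6)) = 0.2408 m from the centre, with end-angles ±π/6.
One side contributes B₁ = (μ₀I/4πd)·2 sin(π/6) = 2.44×10⁻⁷ T.
All 6 sides add in the same direction: B = 6 × 2.44×10⁻⁷ = 1.46×10⁻⁶ T.

B ≈ 1.46 μT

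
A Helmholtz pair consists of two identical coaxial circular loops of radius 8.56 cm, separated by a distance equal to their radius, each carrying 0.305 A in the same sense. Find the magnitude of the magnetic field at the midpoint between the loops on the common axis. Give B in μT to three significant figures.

Each loop contributes B = μ₀IR²/[2(R²+z²)^(3/2)] on the axis, with z measured from that loop.
Loop 1 (z = 0.0428 m): B₁ = 1.60×10⁻⁶ T. Loop 2 (z = 0.0428 m): B₂ = 1.60×10⁻⁶ T.
The fields add: B = B₁ + B₂ = 3.20×10⁻⁶ T.

B ≈ 3.20 μT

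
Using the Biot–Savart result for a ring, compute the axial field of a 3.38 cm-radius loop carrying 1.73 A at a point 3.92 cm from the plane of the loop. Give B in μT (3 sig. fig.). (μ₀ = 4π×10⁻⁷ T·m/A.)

On the axis of a circular loop, B = μ₀IR² / [2(R²+z²)^(3/2)].
R² + z² = (0.0338)² + (0.0392)² = 0.002679 m², and (R²+z²)^(3/2) = 1.39×10⁻⁴ m³.
B = (4π×10⁻⁷ × 1.73 × 0.001142) / (2 × 1.39×10⁻⁴) = 8.96×10⁻⁶ T.

B ≈ 8.96 μT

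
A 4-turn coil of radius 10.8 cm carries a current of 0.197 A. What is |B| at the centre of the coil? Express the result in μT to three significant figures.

For an N-turn flat coil, B = Nμ₀I/(2R) with R = 0.108 m.
B = 4 × 1.15×10⁻⁶ T = 4.58×10⁻⁶ T.

B ≈ 4.58 μT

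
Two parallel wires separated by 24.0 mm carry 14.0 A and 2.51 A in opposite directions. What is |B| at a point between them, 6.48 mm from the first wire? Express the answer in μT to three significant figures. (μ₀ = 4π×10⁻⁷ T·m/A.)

B ≈ 461 μT

Each long wire gives B = μ₀I/(2πd). Distances are d₁ = 0.00648 m and d₂ = 0.01752 m.
B₁ = 4.32×10⁻⁴ T, B₂ = 2.87×10⁻⁵ T.
Between antiparallel currents both contributions point the same way, so they add. B = B₁ + B₂ = 4.32×10⁻⁴ + 2.87×10⁻⁵ = 4.61×10⁻⁴ T.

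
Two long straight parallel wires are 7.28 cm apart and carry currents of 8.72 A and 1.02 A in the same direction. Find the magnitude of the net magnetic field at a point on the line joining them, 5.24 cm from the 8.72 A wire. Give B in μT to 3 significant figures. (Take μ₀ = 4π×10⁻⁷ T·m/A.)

Each long wire gives B = μ₀I/(2πd). Distances are d₁ = 0.0524 m and d₂ = 0.0204 m.
B₁ = 3.33×10⁻⁵ T, B₂ = 1.00×10⁻⁵ T.
Between parallel currents the two contributions point in opposite directions, so they subtract. B = |B₁ − B₂| = |3.33×10⁻⁵ − 1.00×10⁻⁵| = 2.33×10⁻⁵ T.

B ≈ 23.3 μT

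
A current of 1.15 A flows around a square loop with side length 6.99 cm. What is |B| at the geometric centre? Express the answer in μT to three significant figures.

B ≈ 18.6 μT

Each side is a finite straight segment at perpendicular distance d = a/(2 tan(π/4)) = 0.03495 m from the centre, with end-angles ±π/4.
One side contributes B₁ = (μ₀I/4πd)·2 sin(π/4) = 4.65×10⁻⁶ T.
All 4 sides add in the same direction: B = 4 × 4.65×10⁻⁶ = 1.86×10⁻⁵ T.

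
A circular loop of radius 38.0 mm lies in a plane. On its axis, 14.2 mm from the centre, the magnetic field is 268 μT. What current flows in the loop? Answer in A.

On the axis of a loop, B = μ₀IR²/[2(R²+z²)^(3/2)], so I = 2B(R²+z²)^(3/2)/(μ₀R²).
R² + z² = 0.001444 + 0.0002016 = 0.001646 m²; raised to 3/2 gives 6.68×10⁻⁵ m³.
I = 2 × 2.68×10⁻⁴ × 6.68×10⁻⁵ / (1.26×10⁻⁶ × 0.001444) = 19.7 A.

I ≈ 19.7 A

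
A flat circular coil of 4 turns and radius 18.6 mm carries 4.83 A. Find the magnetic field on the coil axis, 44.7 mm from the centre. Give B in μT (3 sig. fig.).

B ≈ 37.0 μT

For an N-turn flat coil, B = Nμ₀IR²/[2(R²+z²)^(3/2)] with R = 0.0186 m, z = 0.0447 m.
B = 4 × 9.25×10⁻⁶ T = 3.70×10⁻⁵ T.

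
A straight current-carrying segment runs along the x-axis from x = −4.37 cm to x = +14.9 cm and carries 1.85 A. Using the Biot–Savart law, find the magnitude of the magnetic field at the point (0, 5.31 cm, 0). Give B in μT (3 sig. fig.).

For a finite straight segment, B = (μ₀I/4πd)(sinθ₁ + sinθ₂), where θ₁, θ₂ are the angles from the perpendicular to each end.
The perpendicular distance is d = 0.0531 m; the end-offsets along the wire are a = 0.0437 m and b = 0.149 m.
sinθ₁ = 0.0437/√(0.0437²+0.0531²) = 0.6355; sinθ₂ = 0.149/√(0.149²+0.0531²) = 0.9420.
B = (4π×10⁻⁷ × 1.85) / (4π × 0.0531) × (0.6355 + 0.9420) = 5.50×10⁻⁶ T.

B ≈ 5.50 μT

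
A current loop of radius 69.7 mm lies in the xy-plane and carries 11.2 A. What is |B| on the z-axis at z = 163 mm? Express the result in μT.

On the axis of a circular loop, B = μ₀IR² / [2(R²+z²)^(3/2)].
R² + z² = (0.0697)² + (0.163)² = 0.03143 m², and (R²+z²)^(3/2) = 5.57×10⁻³ m³.
B = (4π×10⁻⁷ × 11.2 × 0.004858) / (2 × 5.57×10⁻³) = 6.14×10⁻⁶ T.

B ≈ 6.14 μT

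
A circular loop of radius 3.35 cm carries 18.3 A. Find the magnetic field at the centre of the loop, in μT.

At the centre of a circular loop the Biot–Savart law gives B = μ₀I/(2R).
B = (4π×10⁻⁷ × 18.3) / (2 × 0.0335) = 3.43×10⁻⁴ T.

B ≈ 343 μT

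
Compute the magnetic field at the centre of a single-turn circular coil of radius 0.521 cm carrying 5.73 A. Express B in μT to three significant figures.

B ≈ 691 μT

At the centre of a circular loop the Biot–Savart law gives B = μ₀I/(2R).
B = (4π×10⁻⁷ × 5.73) / (2 × 0.00521) = 6.91×10⁻⁴ T.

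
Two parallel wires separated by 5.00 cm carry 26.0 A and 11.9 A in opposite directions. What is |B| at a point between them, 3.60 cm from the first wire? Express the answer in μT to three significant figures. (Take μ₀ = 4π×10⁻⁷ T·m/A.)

Each long wire gives B = μ₀I/(2πd). Distances are d₁ = 0.036 m and d₂ = 0.014 m.
B₁ = 1.44×10⁻⁴ T, B₂ = 1.70×10⁻⁴ T.
Between antiparallel currents both contributions point the same way, so they add. B = B₁ + B₂ = 1.44×10⁻⁴ + 1.70×10⁻⁴ = 3.14×10⁻⁴ T.

B ≈ 314 μT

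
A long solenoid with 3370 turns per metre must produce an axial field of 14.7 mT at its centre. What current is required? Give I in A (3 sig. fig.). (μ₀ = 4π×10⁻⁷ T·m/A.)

I ≈ 3.47 A

Inside a long solenoid B = μ₀nI with n = 3370 m⁻¹, so I = B/(μ₀n).
I = 1.47×10⁻² / (4π×10⁻⁷ × 3370) = 3.47 A.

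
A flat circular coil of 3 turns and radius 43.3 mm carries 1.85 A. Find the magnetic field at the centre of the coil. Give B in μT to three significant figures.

For an N-turn flat coil, B = Nμ₀I/(2R) with R = 0.0433 m.
B = 3 × 2.68×10⁻⁵ T = 8.05×10⁻⁵ T.

B ≈ 80.5 μT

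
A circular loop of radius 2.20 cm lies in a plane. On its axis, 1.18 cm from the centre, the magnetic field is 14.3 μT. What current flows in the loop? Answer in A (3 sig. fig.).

On the axis of a loop, B = μ₀IR²/[2(R²+z²)^(3/2)], so I = 2B(R²+z²)^(3/2)/(μ₀R²).
R² + z² = 0.000484 + 0.0001392 = 0.0006232 m²; raised to 3/2 gives 1.56×10⁻⁵ m³.
I = 2 × 1.43×10⁻⁵ × 1.56×10⁻⁵ / (1.26×10⁻⁶ × 0.000484) = 0.732 A.

I ≈ 0.732 A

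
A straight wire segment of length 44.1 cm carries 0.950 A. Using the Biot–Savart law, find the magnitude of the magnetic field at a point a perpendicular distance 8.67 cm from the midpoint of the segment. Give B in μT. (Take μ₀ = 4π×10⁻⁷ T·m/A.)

B ≈ 2.04 μT

For a finite straight segment, B = (μ₀I/4πd)(sinθ₁ + sinθ₂), where θ₁, θ₂ are the angles from the perpendicular to each end.
The perpendicular from the point meets the wire at its midpoint, so each end is L/2 = 0.2205 m away along the wire.
sinθ₁ = 0.2205/√(0.2205²+0.0867²) = 0.9306; sinθ₂ = 0.2205/√(0.2205²+0.0867²) = 0.9306.
B = (4π×10⁻⁷ × 0.950) / (4π × 0.0867) × (0.9306 + 0.9306) = 2.04×10⁻⁶ T.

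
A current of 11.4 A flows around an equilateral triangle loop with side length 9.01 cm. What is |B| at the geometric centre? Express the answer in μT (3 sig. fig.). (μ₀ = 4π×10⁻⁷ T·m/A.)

Each side is a finite straight segment at perpendicular distance d = a/(2 tan(π/3)) = 0.02601 m from the centre, with end-angles ±π/3.
One side contributes B₁ = (μ₀I/4πd)·2 sin(π/3) = 7.59×10⁻⁵ T.
All 3 sides add in the same direction: B = 3 × 7.59×10⁻⁵ = 2.28×10⁻⁴ T.

B ≈ 228 μT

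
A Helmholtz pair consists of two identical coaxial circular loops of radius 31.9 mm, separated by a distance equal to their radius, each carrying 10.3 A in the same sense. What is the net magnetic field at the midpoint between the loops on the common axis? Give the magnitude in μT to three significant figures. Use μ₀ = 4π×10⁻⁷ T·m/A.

B ≈ 290 μT

Each loop contributes B = μ₀IR²/[2(R²+z²)^(3/2)] on the axis, with z measured from that loop.
Loop 1 (z = 0.01595 m): B₁ = 1.45×10⁻⁴ T. Loop 2 (z = 0.01595 m): B₂ = 1.45×10⁻⁴ T.
The fields add: B = B₁ + B₂ = 2.90×10⁻⁴ T.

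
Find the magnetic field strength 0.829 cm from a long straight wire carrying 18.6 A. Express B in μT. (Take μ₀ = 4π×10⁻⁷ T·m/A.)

For an infinitely long straight wire, B = μ₀I/(2πd).
B = (4π×10⁻⁷ × 18.6) / (2π × 0.00829) = 4.49×10⁻⁴ T.

B ≈ 449 μT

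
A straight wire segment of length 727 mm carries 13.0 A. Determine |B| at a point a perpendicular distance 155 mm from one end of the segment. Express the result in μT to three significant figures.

For a finite straight segment, B = (μ₀I/4πd)(sinθ₁ + sinθ₂), where θ₁, θ₂ are the angles from the perpendicular to each end.
The perpendicular foot is at one end, so the two end-offsets along the wire are 0 and L = 0.727 m.
sinθ₁ = 0/√(0²+0.155²) = 0.0000; sinθ₂ = 0.727/√(0.727²+0.155²) = 0.9780.
B = (4π×10⁻⁷ × 13.0) / (4π × 0.155) × (0.0000 + 0.9780) = 8.20×10⁻⁶ T.

B ≈ 8.20 μT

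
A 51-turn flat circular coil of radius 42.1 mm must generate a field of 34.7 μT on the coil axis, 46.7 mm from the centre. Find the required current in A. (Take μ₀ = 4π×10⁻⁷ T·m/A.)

For an N-turn coil, B = Nμ₀IR²/[2(R²+z²)^(3/2)] with R = 0.0421 m, z = 0.0467 m, so I = 2B(R²+z²)^(3/2)/(Nμ₀R²) = 2 × 3.47×10⁻⁵ × 2.49×10⁻⁴ / (51 × 4π×10⁻⁷ × 0.001772) = 0.152 A.

I ≈ 0.152 A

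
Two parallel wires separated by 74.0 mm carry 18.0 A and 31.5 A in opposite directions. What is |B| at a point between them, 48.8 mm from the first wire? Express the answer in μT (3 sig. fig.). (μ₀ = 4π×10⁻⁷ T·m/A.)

Each long wire gives B = μ₀I/(2πd). Distances are d₁ = 0.0488 m and d₂ = 0.0252 m.
B₁ = 7.38×10⁻⁵ T, B₂ = 2.50×10⁻⁴ T.
Between antiparallel currents both contributions point the same way, so they add. B = B₁ + B₂ = 7.38×10⁻⁵ + 2.50×10⁻⁴ = 3.24×10⁻⁴ T.

B ≈ 324 μT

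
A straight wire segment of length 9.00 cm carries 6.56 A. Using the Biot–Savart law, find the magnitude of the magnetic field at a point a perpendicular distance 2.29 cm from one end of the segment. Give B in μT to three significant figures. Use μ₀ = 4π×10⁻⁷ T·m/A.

B ≈ 27.8 μT

For a finite straight segment, B = (μ₀I/4πd)(sinθ₁ + sinθ₂), where θ₁, θ₂ are the angles from the perpendicular to each end.
The perpendicular foot is at one end, so the two end-offsets along the wire are 0 and L = 0.09 m.
sinθ₁ = 0/√(0²+0.0229²) = 0.0000; sinθ₂ = 0.09/√(0.09²+0.0229²) = 0.9691.
B = (4π×10⁻⁷ × 6.56) / (4π × 0.0229) × (0.0000 + 0.9691) = 2.78×10⁻⁵ T.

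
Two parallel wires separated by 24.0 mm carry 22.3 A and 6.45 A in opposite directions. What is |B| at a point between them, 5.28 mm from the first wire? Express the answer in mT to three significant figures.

B ≈ 0.914 mT

Each long wire gives B = μ₀I/(2πd). Distances are d₁ = 0.00528 m and d₂ = 0.01872 m.
B₁ = 8.45×10⁻⁴ T, B₂ = 6.89×10⁻⁵ T.
Between antiparallel currents both contributions point the same way, so they add. B = B₁ + B₂ = 8.45×10⁻⁴ + 6.89×10⁻⁵ = 9.14×10⁻⁴ T.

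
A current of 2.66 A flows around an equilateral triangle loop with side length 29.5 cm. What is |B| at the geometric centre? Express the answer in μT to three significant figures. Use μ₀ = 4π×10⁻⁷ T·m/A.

Each side is a finite straight segment at perpendicular distance d = a/(2 tan(π/3)) = 0.08516 m from the centre, with end-angles ±π/3.
One side contributes B₁ = (μ₀I/4πd)·2 sin(π/3) = 5.41×10⁻⁶ T.
All 3 sides add in the same direction: B = 3 × 5.41×10⁻⁶ = 1.62×10⁻⁵ T.

B ≈ 16.2 μT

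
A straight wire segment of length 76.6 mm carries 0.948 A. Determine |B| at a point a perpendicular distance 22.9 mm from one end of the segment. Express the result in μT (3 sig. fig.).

For a finite straight segment, B = (μ₀I/4πd)(sinθ₁ + sinθ₂), where θ₁, θ₂ are the angles from the perpendicular to each end.
The perpendicular foot is at one end, so the two end-offsets along the wire are 0 and L = 0.0766 m.
sinθ₁ = 0/√(0²+0.0229²) = 0.0000; sinθ₂ = 0.0766/√(0.0766²+0.0229²) = 0.9581.
B = (4π×10⁻⁷ × 0.948) / (4π × 0.0229) × (0.0000 + 0.9581) = 3.97×10⁻⁶ T.

B ≈ 3.97 μT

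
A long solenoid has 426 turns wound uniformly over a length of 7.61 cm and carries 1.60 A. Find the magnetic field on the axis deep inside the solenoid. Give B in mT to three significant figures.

B ≈ 11.3 mT

Inside a long solenoid, B = μ₀nI with n = 5598 turns/m.
B = 4π×10⁻⁷ × 5598 × 1.60 = 1.13×10⁻² T.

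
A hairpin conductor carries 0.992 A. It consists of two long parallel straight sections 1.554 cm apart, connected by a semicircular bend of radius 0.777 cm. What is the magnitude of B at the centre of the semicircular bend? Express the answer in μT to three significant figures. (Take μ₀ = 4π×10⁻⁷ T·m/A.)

B ≈ 65.6 μT

The semicircular arc contributes B_arc = μ₀I·π/(4πR) = μ₀I/(4R) = 4.01×10⁻⁵ T.
Each semi-infinite lead is at perpendicular distance R = 0.00777 m from the centre, with the perpendicular foot at its near end, so it contributes μ₀I/(4πR); both point the same way, together 2.55×10⁻⁵ T.
Arc and leads all point the same direction: B = 4.01×10⁻⁵ + 2.55×10⁻⁵ = 6.56×10⁻⁵ T.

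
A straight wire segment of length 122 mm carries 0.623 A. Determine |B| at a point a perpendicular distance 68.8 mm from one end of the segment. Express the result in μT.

B ≈ 0.789 μT

For a finite straight segment, B = (μ₀I/4πd)(sinθ₁ + sinθ₂), where θ₁, θ₂ are the angles from the perpendicular to each end.
The perpendicular foot is at one end, so the two end-offsets along the wire are 0 and L = 0.122 m.
sinθ₁ = 0/√(0²+0.0688²) = 0.0000; sinθ₂ = 0.122/√(0.122²+0.0688²) = 0.8710.
B = (4π×10⁻⁷ × 0.623) / (4π × 0.0688) × (0.0000 + 0.8710) = 7.89×10⁻⁷ T.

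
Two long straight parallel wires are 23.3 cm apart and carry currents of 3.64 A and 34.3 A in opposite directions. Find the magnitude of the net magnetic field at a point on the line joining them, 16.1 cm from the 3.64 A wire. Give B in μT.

Each long wire gives B = μ₀I/(2πd). Distances are d₁ = 0.161 m and d₂ = 0.072 m.
B₁ = 4.52×10⁻⁶ T, B₂ = 9.53×10⁻⁵ T.
Between antiparallel currents both contributions point the same way, so they add. B = B₁ + B₂ = 4.52×10⁻⁶ + 9.53×10⁻⁵ = 9.98×10⁻⁵ T.

B ≈ 99.8 μT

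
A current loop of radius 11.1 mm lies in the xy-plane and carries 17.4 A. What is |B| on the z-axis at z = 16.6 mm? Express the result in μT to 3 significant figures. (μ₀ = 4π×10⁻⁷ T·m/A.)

On the axis of a circular loop, B = μ₀IR² / [2(R²+z²)^(3/2)].
R² + z² = (0.0111)² + (0.0166)² = 0.0003988 m², and (R²+z²)^(3/2) = 7.96×10⁻⁶ m³.
B = (4π×10⁻⁷ × 17.4 × 0.0001232) / (2 × 7.96×10⁻⁶) = 1.69×10⁻⁴ T.

B ≈ 169 μT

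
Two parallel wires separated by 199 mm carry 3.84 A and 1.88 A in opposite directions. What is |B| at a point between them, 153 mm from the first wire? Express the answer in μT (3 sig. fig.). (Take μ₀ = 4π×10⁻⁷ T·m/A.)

B ≈ 13.2 μT

Each long wire gives B = μ₀I/(2πd). Distances are d₁ = 0.153 m and d₂ = 0.046 m.
B₁ = 5.02×10⁻⁶ T, B₂ = 8.17×10⁻⁶ T.
Between antiparallel currents both contributions point the same way, so they add. B = B₁ + B₂ = 5.02×10⁻⁶ + 8.17×10⁻⁶ = 1.32×10⁻⁵ T.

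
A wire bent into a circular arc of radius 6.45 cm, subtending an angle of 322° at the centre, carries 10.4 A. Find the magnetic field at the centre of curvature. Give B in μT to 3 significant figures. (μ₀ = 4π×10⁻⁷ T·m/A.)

B ≈ 90.6 μT

The Biot–Savart field of a circular arc at its centre is B = μ₀Iφ/(4πR), with φ = 5.62 rad.
B = (4π×10⁻⁷ × 10.4 × 5.62) / (4π × 0.0645) = 9.06×10⁻⁵ T.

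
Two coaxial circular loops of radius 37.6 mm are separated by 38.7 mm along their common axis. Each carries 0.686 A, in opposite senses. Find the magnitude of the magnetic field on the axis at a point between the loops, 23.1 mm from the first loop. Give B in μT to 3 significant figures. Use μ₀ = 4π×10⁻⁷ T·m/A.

Each loop contributes B = μ₀IR²/[2(R²+z²)^(3/2)] on the axis, with z measured from that loop.
Loop 1 (z = 0.0231 m): B₁ = 7.09×10⁻⁶ T. Loop 2 (z = 0.0156 m): B₂ = 9.03×10⁻⁶ T.
The fields oppose: B = |B₁ − B₂| = 1.94×10⁻⁶ T.

B ≈ 1.94 μT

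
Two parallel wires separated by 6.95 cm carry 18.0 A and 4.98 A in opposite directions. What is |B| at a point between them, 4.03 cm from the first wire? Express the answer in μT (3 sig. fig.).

Each long wire gives B = μ₀I/(2πd). Distances are d₁ = 0.0403 m and d₂ = 0.0292 m.
B₁ = 8.93×10⁻⁵ T, B₂ = 3.41×10⁻⁵ T.
Between antiparallel currents both contributions point the same way, so they add. B = B₁ + B₂ = 8.93×10⁻⁵ + 3.41×10⁻⁵ = 1.23×10⁻⁴ T.

B ≈ 123 μT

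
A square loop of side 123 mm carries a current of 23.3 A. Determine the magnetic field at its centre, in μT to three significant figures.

Each side is a finite straight segment at perpendicular distance d = a/(2 tan(π/4)) = 0.0615 m from the centre, with end-angles ±π/4.
One side contributes B₁ = (μ₀I/4πd)·2 sin(π/4) = 5.36×10⁻⁵ T.
All 4 sides add in the same direction: B = 4 × 5.36×10⁻⁵ = 2.14×10⁻⁴ T.

B ≈ 214 μT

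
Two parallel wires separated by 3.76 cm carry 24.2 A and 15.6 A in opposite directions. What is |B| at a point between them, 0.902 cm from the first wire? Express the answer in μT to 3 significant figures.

B ≈ 646 μT

Each long wire gives B = μ₀I/(2πd). Distances are d₁ = 0.00902 m and d₂ = 0.02858 m.
B₁ = 5.37×10⁻⁴ T, B₂ = 1.09×10⁻⁴ T.
Between antiparallel currents both contributions point the same way, so they add. B = B₁ + B₂ = 5.37×10⁻⁴ + 1.09×10⁻⁴ = 6.46×10⁻⁴ T.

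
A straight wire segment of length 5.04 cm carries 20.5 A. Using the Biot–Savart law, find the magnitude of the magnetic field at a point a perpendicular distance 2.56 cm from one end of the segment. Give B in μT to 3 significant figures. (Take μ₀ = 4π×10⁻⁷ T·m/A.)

For a finite straight segment, B = (μ₀I/4πd)(sinθ₁ + sinθ₂), where θ₁, θ₂ are the angles from the perpendicular to each end.
The perpendicular foot is at one end, so the two end-offsets along the wire are 0 and L = 0.0504 m.
sinθ₁ = 0/√(0²+0.0256²) = 0.0000; sinθ₂ = 0.0504/√(0.0504²+0.0256²) = 0.8916.
B = (4π×10⁻⁷ × 20.5) / (4π × 0.0256) × (0.0000 + 0.8916) = 7.14×10⁻⁵ T.

B ≈ 71.4 μT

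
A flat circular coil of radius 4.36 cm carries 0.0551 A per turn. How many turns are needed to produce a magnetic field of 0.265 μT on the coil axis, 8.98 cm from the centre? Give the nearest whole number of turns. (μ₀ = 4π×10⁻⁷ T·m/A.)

For an N-turn coil, B = Nμ₀IR²/[2(R²+z²)^(3/2)]. A single turn gives B₁ = 6.62×10⁻⁸ T with R = 0.0436 m, z = 0.0898 m.
N = B/B₁ = 2.65×10⁻⁷ / 6.62×10⁻⁸ = 4.01.

N = 4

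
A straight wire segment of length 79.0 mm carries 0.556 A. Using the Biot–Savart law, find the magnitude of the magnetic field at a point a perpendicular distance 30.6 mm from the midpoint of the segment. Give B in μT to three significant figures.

For a finite straight segment, B = (μ₀I/4πd)(sinθ₁ + sinθ₂), where θ₁, θ₂ are the angles from the perpendicular to each end.
The perpendicular from the point meets the wire at its midpoint, so each end is L/2 = 0.0395 m away along the wire.
sinθ₁ = 0.0395/√(0.0395²+0.0306²) = 0.7905; sinθ₂ = 0.0395/√(0.0395²+0.0306²) = 0.7905.
B = (4π×10⁻⁷ × 0.556) / (4π × 0.0306) × (0.7905 + 0.7905) = 2.87×10⁻⁶ T.

B ≈ 2.87 μT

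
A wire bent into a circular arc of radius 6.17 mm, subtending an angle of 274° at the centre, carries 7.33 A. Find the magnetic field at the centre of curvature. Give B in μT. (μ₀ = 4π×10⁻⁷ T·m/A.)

B ≈ 568 μT

The Biot–Savart field of a circular arc at its centre is B = μ₀Iφ/(4πR), with φ = 4.782 rad.
B = (4π×10⁻⁷ × 7.33 × 4.782) / (4π × 0.00617) = 5.68×10⁻⁴ T.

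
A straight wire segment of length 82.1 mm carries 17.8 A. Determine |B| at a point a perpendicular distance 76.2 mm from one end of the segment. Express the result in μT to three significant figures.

B ≈ 17.1 μT

For a finite straight segment, B = (μ₀I/4πd)(sinθ₁ + sinθ₂), where θ₁, θ₂ are the angles from the perpendicular to each end.
The perpendicular foot is at one end, so the two end-offsets along the wire are 0 and L = 0.0821 m.
sinθ₁ = 0/√(0²+0.0762²) = 0.0000; sinθ₂ = 0.0821/√(0.0821²+0.0762²) = 0.7330.
B = (4π×10⁻⁷ × 17.8) / (4π × 0.0762) × (0.0000 + 0.7330) = 1.71×10⁻⁵ T.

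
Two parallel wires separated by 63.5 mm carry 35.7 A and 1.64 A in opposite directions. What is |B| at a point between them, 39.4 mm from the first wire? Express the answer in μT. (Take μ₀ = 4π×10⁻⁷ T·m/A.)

Each long wire gives B = μ₀I/(2πd). Distances are d₁ = 0.0394 m and d₂ = 0.0241 m.
B₁ = 1.81×10⁻⁴ T, B₂ = 1.36×10⁻⁵ T.
Between antiparallel currents both contributions point the same way, so they add. B = B₁ + B₂ = 1.81×10⁻⁴ + 1.36×10⁻⁵ = 1.95×10⁻⁴ T.

B ≈ 195 μT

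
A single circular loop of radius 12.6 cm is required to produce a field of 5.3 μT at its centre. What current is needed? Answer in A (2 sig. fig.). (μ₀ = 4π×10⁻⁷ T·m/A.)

I ≈ 1.1 A

At the centre of a circular loop B = μ₀I/(2R), so I = 2RB/μ₀.
With R = 0.126 m, I = 2 × 0.126 × 5.30×10⁻⁶ / (4π×10⁻⁷) = 1.06 A.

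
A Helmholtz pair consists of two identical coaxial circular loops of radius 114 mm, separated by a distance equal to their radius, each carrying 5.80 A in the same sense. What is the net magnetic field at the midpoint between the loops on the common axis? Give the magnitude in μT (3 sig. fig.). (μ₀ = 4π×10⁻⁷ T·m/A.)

B ≈ 45.7 μT

Each loop contributes B = μ₀IR²/[2(R²+z²)^(3/2)] on the axis, with z measured from that loop.
Loop 1 (z = 0.057 m): B₁ = 2.29×10⁻⁵ T. Loop 2 (z = 0.057 m): B₂ = 2.29×10⁻⁵ T.
The fields add: B = B₁ + B₂ = 4.57×10⁻⁵ T.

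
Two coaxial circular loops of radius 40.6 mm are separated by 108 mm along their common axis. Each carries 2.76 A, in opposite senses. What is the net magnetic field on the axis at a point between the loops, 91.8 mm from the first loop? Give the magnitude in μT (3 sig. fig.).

Each loop contributes B = μ₀IR²/[2(R²+z²)^(3/2)] on the axis, with z measured from that loop.
Loop 1 (z = 0.0918 m): B₁ = 2.83×10⁻⁶ T. Loop 2 (z = 0.0162 m): B₂ = 3.42×10⁻⁵ T.
The fields oppose: B = |B₁ − B₂| = 3.14×10⁻⁵ T.

B ≈ 31.4 μT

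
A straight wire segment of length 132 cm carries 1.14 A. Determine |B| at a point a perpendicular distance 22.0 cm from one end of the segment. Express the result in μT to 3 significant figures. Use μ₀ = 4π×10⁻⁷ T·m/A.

B ≈ 0.511 μT

For a finite straight segment, B = (μ₀I/4πd)(sinθ₁ + sinθ₂), where θ₁, θ₂ are the angles from the perpendicular to each end.
The perpendicular foot is at one end, so the two end-offsets along the wire are 0 and L = 1.32 m.
sinθ₁ = 0/√(0²+0.22²) = 0.0000; sinθ₂ = 1.32/√(1.32²+0.22²) = 0.9864.
B = (4π×10⁻⁷ × 1.14) / (4π × 0.22) × (0.0000 + 0.9864) = 5.11×10⁻⁷ T.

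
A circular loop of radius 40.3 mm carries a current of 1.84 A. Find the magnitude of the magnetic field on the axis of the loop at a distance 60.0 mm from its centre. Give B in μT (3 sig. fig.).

On the axis of a circular loop, B = μ₀IR² / [2(R²+z²)^(3/2)].
R² + z² = (0.0403)² + (0.06)² = 0.005224 m², and (R²+z²)^(3/2) = 3.78×10⁻⁴ m³.
B = (4π×10⁻⁷ × 1.84 × 0.001624) / (2 × 3.78×10⁻⁴) = 4.97×10⁻⁶ T.

B ≈ 4.97 μT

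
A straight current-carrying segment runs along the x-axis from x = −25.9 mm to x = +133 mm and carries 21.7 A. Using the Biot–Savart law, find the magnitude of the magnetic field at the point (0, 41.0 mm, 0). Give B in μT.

B ≈ 78.8 μT

For a finite straight segment, B = (μ₀I/4πd)(sinθ₁ + sinθ₂), where θ₁, θ₂ are the angles from the perpendicular to each end.
The perpendicular distance is d = 0.041 m; the end-offsets along the wire are a = 0.0259 m and b = 0.133 m.
sinθ₁ = 0.0259/√(0.0259²+0.041²) = 0.5341; sinθ₂ = 0.133/√(0.133²+0.041²) = 0.9556.
B = (4π×10⁻⁷ × 21.7) / (4π × 0.041) × (0.5341 + 0.9556) = 7.88×10⁻⁵ T.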